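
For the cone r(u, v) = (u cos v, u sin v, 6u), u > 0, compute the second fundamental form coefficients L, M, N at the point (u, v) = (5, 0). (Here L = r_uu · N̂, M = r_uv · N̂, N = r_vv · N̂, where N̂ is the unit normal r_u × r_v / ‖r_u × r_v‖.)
L = 0;  M = 0;  N = 30*sqrt(37)/37

Compute the unit normal N̂(u, v) = (-6*sqrt(37)*u*cos(v)/(37*Abs(u)), -6*sqrt(37)*u*sin(v)/(37*Abs(u)), sqrt(37)*u/(37*Abs(u))), and the second partials r_uu, r_uv, r_vv. Take dot products:
  L(u, v) = r_uu · N̂ = 0,
  M(u, v) = r_uv · N̂ = 0,
  N(u, v) = r_vv · N̂ = 6*sqrt(37)*u^2/(37*Abs(u)).
Evaluating at (u, v) = (5, 0):
  L = 0, M = 0, N = 30*sqrt(37)/37.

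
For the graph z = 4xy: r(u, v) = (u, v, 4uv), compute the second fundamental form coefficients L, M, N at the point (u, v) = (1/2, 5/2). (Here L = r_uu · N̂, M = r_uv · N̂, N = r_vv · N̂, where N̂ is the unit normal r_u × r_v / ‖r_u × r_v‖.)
L = 0;  M = 4*sqrt(105)/105;  N = 0

Compute the unit normal N̂(u, v) = (-4*v/sqrt(16*u^2 + 16*v^2 + 1), -4*u/sqrt(16*u^2 + 16*v^2 + 1), 1/sqrt(16*u^2 + 16*v^2 + 1)), and the second partials r_uu, r_uv, r_vv. Take dot products:
  L(u, v) = r_uu · N̂ = 0,
  M(u, v) = r_uv · N̂ = 4/sqrt(16*u^2 + 16*v^2 + 1),
  N(u, v) = r_vv · N̂ = 0.
Evaluating at (u, v) = (1/2, 5/2):
  L = 0, M = 4*sqrt(105)/105, N = 0.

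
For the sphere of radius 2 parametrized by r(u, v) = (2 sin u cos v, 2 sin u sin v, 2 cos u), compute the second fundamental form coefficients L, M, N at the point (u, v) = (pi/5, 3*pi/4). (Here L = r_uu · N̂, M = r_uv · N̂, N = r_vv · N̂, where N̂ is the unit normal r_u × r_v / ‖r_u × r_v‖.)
L = -2;  M = 0;  N = -5/4 + sqrt(5)/4

Compute the unit normal N̂(u, v) = (sin(u)^2*cos(v)/Abs(sin(u)), sin(u)^2*sin(v)/Abs(sin(u)), sin(2*u)/(2*Abs(sin(u)))), and the second partials r_uu, r_uv, r_vv. Take dot products:
  L(u, v) = r_uu · N̂ = -2*sin(u)/Abs(sin(u)),
  M(u, v) = r_uv · N̂ = 0,
  N(u, v) = r_vv · N̂ = -2*sin(u)^3/Abs(sin(u)).
Evaluating at (u, v) = (pi/5, 3*pi/4):
  L = -2, M = 0, N = -5/4 + sqrt(5)/4.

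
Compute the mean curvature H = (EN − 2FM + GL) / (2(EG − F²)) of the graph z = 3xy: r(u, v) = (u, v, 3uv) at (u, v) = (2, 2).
H = -108*sqrt(73)/5329

With E = 9*v^2 + 1, F = 9*u*v, G = 9*u^2 + 1, L = 0, M = 3/sqrt(9*u^2 + 9*v^2 + 1), N = 0, assemble
  H = (EN − 2FM + GL) / (2(EG − F²)) = -27*u*v/(9*u^2 + 9*v^2 + 1)^(3/2).
At (u, v) = (2, 2): H = -108*sqrt(73)/5329.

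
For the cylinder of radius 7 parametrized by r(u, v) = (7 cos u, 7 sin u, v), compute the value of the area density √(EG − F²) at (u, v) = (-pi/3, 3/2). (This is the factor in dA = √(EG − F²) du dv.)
√(EG − F²)|_{(-pi/3, 3/2)} = 7

E = 49, F = 0, G = 1, so EG − F² = 49. Taking the positive square root: √(EG − F²) = 7. At (u, v) = (-pi/3, 3/2): 7.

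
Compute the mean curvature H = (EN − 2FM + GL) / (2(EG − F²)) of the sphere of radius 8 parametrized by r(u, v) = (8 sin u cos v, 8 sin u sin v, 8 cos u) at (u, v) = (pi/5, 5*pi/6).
H = -1/8

With E = 64, F = 0, G = 64*sin(u)^2, L = -8*sin(u)/Abs(sin(u)), M = 0, N = -8*sin(u)^3/Abs(sin(u)), assemble
  H = (EN − 2FM + GL) / (2(EG − F²)) = -sin(u)/(8*Abs(sin(u))).
At (u, v) = (pi/5, 5*pi/6): H = -1/8.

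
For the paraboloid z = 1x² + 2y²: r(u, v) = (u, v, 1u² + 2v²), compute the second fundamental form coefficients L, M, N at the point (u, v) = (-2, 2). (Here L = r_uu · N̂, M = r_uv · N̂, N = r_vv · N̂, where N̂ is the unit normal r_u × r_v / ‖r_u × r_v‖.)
L = 2/9;  M = 0;  N = 4/9

Compute the unit normal N̂(u, v) = (-2*u/sqrt(4*u^2 + 16*v^2 + 1), -4*v/sqrt(4*u^2 + 16*v^2 + 1), 1/sqrt(4*u^2 + 16*v^2 + 1)), and the second partials r_uu, r_uv, r_vv. Take dot products:
  L(u, v) = r_uu · N̂ = 2/sqrt(4*u^2 + 16*v^2 + 1),
  M(u, v) = r_uv · N̂ = 0,
  N(u, v) = r_vv · N̂ = 4/sqrt(4*u^2 + 16*v^2 + 1).
Evaluating at (u, v) = (-2, 2):
  L = 2/9, M = 0, N = 4/9.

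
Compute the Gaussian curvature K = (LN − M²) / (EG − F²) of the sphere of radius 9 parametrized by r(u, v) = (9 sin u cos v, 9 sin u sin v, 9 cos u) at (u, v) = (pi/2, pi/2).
K = 1/81

Coefficients of the first fundamental form: E = 81, F = 0, G = 81*sin(u)^2.
Coefficients of the second fundamental form: L = -9*sin(u)/Abs(sin(u)), M = 0, N = -9*sin(u)^3/Abs(sin(u)).
Assemble K = (LN − M²)/(EG − F²) = 1/81. At (u, v) = (pi/2, pi/2): K = 1/81.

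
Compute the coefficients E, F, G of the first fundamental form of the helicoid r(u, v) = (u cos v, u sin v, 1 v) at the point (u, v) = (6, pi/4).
E = 1;  F = 0;  G = 37

Partials: r_u = (cos(v), sin(v), 0), r_v = (-u*sin(v), u*cos(v), 1). As functions of (u, v):
  E = r_u · r_u = 1,
  F = r_u · r_v = 0,
  G = r_v · r_v = u^2 + 1.
Evaluating at (u, v) = (6, pi/4): E = 1, F = 0, G = 37.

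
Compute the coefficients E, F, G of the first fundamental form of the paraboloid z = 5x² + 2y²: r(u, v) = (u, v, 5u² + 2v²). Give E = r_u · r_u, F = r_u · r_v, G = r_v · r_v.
E = 100*u^2 + 1;  F = 40*u*v;  G = 16*v^2 + 1

Compute partials: r_u = (1, 0, 10*u), r_v = (0, 1, 4*v). Then
  E = r_u · r_u = 100*u^2 + 1,
  F = r_u · r_v = 40*u*v,
  G = r_v · r_v = 16*v^2 + 1.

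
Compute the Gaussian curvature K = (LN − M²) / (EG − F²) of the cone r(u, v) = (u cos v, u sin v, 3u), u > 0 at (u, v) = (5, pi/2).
K = 0

Coefficients of the first fundamental form: E = 10, F = 0, G = u^2.
Coefficients of the second fundamental form: L = 0, M = 0, N = 3*sqrt(10)*u^2/(10*Abs(u)).
Assemble K = (LN − M²)/(EG − F²) = 0. At (u, v) = (5, pi/2): K = 0.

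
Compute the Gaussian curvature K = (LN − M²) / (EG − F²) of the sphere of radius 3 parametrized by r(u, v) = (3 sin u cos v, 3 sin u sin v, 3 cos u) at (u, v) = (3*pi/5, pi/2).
K = 1/9

Coefficients of the first fundamental form: E = 9, F = 0, G = 9*sin(u)^2.
Coefficients of the second fundamental form: L = -3*sin(u)/Abs(sin(u)), M = 0, N = -3*sin(u)^3/Abs(sin(u)).
Assemble K = (LN − M²)/(EG − F²) = 1/9. At (u, v) = (3*pi/5, pi/2): K = 1/9.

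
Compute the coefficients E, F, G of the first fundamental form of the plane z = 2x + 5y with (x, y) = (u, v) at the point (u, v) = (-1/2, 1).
E = 5;  F = 10;  G = 26

Partials: r_u = (1, 0, 2), r_v = (0, 1, 5). As functions of (u, v):
  E = r_u · r_u = 5,
  F = r_u · r_v = 10,
  G = r_v · r_v = 26.
Evaluating at (u, v) = (-1/2, 1): E = 5, F = 10, G = 26.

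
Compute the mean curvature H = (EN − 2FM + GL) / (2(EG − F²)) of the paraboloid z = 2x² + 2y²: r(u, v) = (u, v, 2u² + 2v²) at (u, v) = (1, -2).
H = 164/729

With E = 16*u^2 + 1, F = 16*u*v, G = 16*v^2 + 1, L = 4/sqrt(16*u^2 + 16*v^2 + 1), M = 0, N = 4/sqrt(16*u^2 + 16*v^2 + 1), assemble
  H = (EN − 2FM + GL) / (2(EG − F²)) = 4*(8*u^2 + 8*v^2 + 1)/(16*u^2 + 16*v^2 + 1)^(3/2).
At (u, v) = (1, -2): H = 164/729.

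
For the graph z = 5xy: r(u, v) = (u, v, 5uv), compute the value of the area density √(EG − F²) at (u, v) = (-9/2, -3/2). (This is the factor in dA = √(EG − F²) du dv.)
√(EG − F²)|_{(-9/2, -3/2)} = 7*sqrt(46)/2

E = 25*v^2 + 1, F = 25*u*v, G = 25*u^2 + 1, so EG − F² = 25*u^2 + 25*v^2 + 1. Taking the positive square root: √(EG − F²) = sqrt(25*u^2 + 25*v^2 + 1). At (u, v) = (-9/2, -3/2): 7*sqrt(46)/2.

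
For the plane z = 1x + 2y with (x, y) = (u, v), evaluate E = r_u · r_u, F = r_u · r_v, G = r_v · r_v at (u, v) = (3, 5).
E = 2;  F = 2;  G = 5

Partials: r_u = (1, 0, 1), r_v = (0, 1, 2). As functions of (u, v):
  E = r_u · r_u = 2,
  F = r_u · r_v = 2,
  G = r_v · r_v = 5.
Evaluating at (u, v) = (3, 5): E = 2, F = 2, G = 5.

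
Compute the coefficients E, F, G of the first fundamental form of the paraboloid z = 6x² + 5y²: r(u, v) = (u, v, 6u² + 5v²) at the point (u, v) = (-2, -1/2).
E = 577;  F = 120;  G = 26

Partials: r_u = (1, 0, 12*u), r_v = (0, 1, 10*v). As functions of (u, v):
  E = r_u · r_u = 144*u^2 + 1,
  F = r_u · r_v = 120*u*v,
  G = r_v · r_v = 100*v^2 + 1.
Evaluating at (u, v) = (-2, -1/2): E = 577, F = 120, G = 26.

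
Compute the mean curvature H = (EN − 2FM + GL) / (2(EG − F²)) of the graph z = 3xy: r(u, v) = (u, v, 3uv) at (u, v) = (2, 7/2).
H = -1512*sqrt(589)/346921

With E = 9*v^2 + 1, F = 9*u*v, G = 9*u^2 + 1, L = 0, M = 3/sqrt(9*u^2 + 9*v^2 + 1), N = 0, assemble
  H = (EN − 2FM + GL) / (2(EG − F²)) = -27*u*v/(9*u^2 + 9*v^2 + 1)^(3/2).
At (u, v) = (2, 7/2): H = -1512*sqrt(589)/346921.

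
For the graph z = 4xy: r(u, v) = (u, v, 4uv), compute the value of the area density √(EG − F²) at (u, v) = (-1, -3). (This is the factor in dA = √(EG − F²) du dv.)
√(EG − F²)|_{(-1, -3)} = sqrt(161)

E = 16*v^2 + 1, F = 16*u*v, G = 16*u^2 + 1, so EG − F² = 16*u^2 + 16*v^2 + 1. Taking the positive square root: √(EG − F²) = sqrt(16*u^2 + 16*v^2 + 1). At (u, v) = (-1, -3): sqrt(161).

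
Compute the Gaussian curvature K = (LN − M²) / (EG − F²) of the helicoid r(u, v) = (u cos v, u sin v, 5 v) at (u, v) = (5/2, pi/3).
K = -16/625

Coefficients of the first fundamental form: E = 1, F = 0, G = u^2 + 25.
Coefficients of the second fundamental form: L = 0, M = -5/sqrt(u^2 + 25), N = 0.
Assemble K = (LN − M²)/(EG − F²) = -25/(u^2 + 25)^2. At (u, v) = (5/2, pi/3): K = -16/625.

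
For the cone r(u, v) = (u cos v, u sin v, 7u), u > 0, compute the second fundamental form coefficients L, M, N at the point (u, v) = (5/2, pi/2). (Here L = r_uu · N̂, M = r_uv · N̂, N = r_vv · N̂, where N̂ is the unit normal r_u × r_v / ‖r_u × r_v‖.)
L = 0;  M = 0;  N = 7*sqrt(2)/4

Compute the unit normal N̂(u, v) = (-7*sqrt(2)*u*cos(v)/(10*Abs(u)), -7*sqrt(2)*u*sin(v)/(10*Abs(u)), sqrt(2)*u/(10*Abs(u))), and the second partials r_uu, r_uv, r_vv. Take dot products:
  L(u, v) = r_uu · N̂ = 0,
  M(u, v) = r_uv · N̂ = 0,
  N(u, v) = r_vv · N̂ = 7*sqrt(2)*u^2/(10*Abs(u)).
Evaluating at (u, v) = (5/2, pi/2):
  L = 0, M = 0, N = 7*sqrt(2)/4.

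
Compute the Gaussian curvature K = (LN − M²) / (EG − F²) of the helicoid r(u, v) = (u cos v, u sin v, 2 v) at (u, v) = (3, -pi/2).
K = -4/169

Coefficients of the first fundamental form: E = 1, F = 0, G = u^2 + 4.
Coefficients of the second fundamental form: L = 0, M = -2/sqrt(u^2 + 4), N = 0.
Assemble K = (LN − M²)/(EG − F²) = -4/(u^2 + 4)^2. At (u, v) = (3, -pi/2): K = -4/169.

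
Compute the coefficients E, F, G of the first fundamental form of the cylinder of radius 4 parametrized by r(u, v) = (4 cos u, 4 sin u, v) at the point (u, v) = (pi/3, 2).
E = 16;  F = 0;  G = 1

Partials: r_u = (-4*sin(u), 4*cos(u), 0), r_v = (0, 0, 1). As functions of (u, v):
  E = r_u · r_u = 16,
  F = r_u · r_v = 0,
  G = r_v · r_v = 1.
Evaluating at (u, v) = (pi/3, 2): E = 16, F = 0, G = 1.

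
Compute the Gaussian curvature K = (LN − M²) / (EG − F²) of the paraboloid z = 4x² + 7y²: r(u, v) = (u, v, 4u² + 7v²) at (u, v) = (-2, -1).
K = 112/205209

Coefficients of the first fundamental form: E = 64*u^2 + 1, F = 112*u*v, G = 196*v^2 + 1.
Coefficients of the second fundamental form: L = 8/sqrt(64*u^2 + 196*v^2 + 1), M = 0, N = 14/sqrt(64*u^2 + 196*v^2 + 1).
Assemble K = (LN − M²)/(EG − F²) = 112/(4096*u^4 + 25088*u^2*v^2 + 128*u^2 + 38416*v^4 + 392*v^2 + 1). At (u, v) = (-2, -1): K = 112/205209.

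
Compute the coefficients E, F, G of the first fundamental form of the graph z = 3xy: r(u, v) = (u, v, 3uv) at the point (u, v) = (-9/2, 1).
E = 10;  F = -81/2;  G = 733/4

Partials: r_u = (1, 0, 3*v), r_v = (0, 1, 3*u). As functions of (u, v):
  E = r_u · r_u = 9*v^2 + 1,
  F = r_u · r_v = 9*u*v,
  G = r_v · r_v = 9*u^2 + 1.
Evaluating at (u, v) = (-9/2, 1): E = 10, F = -81/2, G = 733/4.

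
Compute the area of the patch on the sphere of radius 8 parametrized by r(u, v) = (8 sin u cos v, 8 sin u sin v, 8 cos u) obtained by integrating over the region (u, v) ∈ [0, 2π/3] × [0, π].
Area = 96*pi

Area = ∫∫ √(EG − F²) du dv with √(EG − F²) = 64*Abs(sin(u)). Integrating over [0, 2π/3] × [0, π] gives 96*pi.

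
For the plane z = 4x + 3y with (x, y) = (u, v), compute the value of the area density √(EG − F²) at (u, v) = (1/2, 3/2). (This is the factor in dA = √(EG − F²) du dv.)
√(EG − F²)|_{(1/2, 3/2)} = sqrt(26)

E = 17, F = 12, G = 10, so EG − F² = 26. Taking the positive square root: √(EG − F²) = sqrt(26). At (u, v) = (1/2, 3/2): sqrt(26).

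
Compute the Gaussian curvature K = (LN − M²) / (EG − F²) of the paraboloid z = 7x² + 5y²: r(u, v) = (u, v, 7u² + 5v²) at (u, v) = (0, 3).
K = 140/811801

Coefficients of the first fundamental form: E = 196*u^2 + 1, F = 140*u*v, G = 100*v^2 + 1.
Coefficients of the second fundamental form: L = 14/sqrt(196*u^2 + 100*v^2 + 1), M = 0, N = 10/sqrt(196*u^2 + 100*v^2 + 1).
Assemble K = (LN − M²)/(EG − F²) = 140/(38416*u^4 + 39200*u^2*v^2 + 392*u^2 + 10000*v^4 + 200*v^2 + 1). At (u, v) = (0, 3): K = 140/811801.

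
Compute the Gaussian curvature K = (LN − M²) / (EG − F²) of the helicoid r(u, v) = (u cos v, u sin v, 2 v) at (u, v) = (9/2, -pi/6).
K = -64/9409

Coefficients of the first fundamental form: E = 1, F = 0, G = u^2 + 4.
Coefficients of the second fundamental form: L = 0, M = -2/sqrt(u^2 + 4), N = 0.
Assemble K = (LN − M²)/(EG − F²) = -4/(u^2 + 4)^2. At (u, v) = (9/2, -pi/6): K = -64/9409.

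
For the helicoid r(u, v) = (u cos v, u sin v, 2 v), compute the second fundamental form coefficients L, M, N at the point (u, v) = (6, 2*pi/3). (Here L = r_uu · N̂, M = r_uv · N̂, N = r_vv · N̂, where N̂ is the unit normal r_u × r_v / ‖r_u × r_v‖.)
L = 0;  M = -sqrt(10)/10;  N = 0

Compute the unit normal N̂(u, v) = (2*sin(v)/sqrt(u^2 + 4), -2*cos(v)/sqrt(u^2 + 4), u/sqrt(u^2 + 4)), and the second partials r_uu, r_uv, r_vv. Take dot products:
  L(u, v) = r_uu · N̂ = 0,
  M(u, v) = r_uv · N̂ = -2/sqrt(u^2 + 4),
  N(u, v) = r_vv · N̂ = 0.
Evaluating at (u, v) = (6, 2*pi/3):
  L = 0, M = -sqrt(10)/10, N = 0.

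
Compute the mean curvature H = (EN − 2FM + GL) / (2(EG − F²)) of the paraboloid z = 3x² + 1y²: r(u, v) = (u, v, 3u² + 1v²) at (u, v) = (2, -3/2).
H = 25*sqrt(154)/3388

With E = 36*u^2 + 1, F = 12*u*v, G = 4*v^2 + 1, L = 6/sqrt(36*u^2 + 4*v^2 + 1), M = 0, N = 2/sqrt(36*u^2 + 4*v^2 + 1), assemble
  H = (EN − 2FM + GL) / (2(EG − F²)) = 4*(9*u^2 + 3*v^2 + 1)/(36*u^2 + 4*v^2 + 1)^(3/2).
At (u, v) = (2, -3/2): H = 25*sqrt(154)/3388.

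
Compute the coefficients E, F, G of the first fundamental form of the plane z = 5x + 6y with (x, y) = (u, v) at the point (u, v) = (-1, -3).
E = 26;  F = 30;  G = 37

Partials: r_u = (1, 0, 5), r_v = (0, 1, 6). As functions of (u, v):
  E = r_u · r_u = 26,
  F = r_u · r_v = 30,
  G = r_v · r_v = 37.
Evaluating at (u, v) = (-1, -3): E = 26, F = 30, G = 37.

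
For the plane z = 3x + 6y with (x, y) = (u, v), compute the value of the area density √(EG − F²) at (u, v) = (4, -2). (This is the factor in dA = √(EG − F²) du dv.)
√(EG − F²)|_{(4, -2)} = sqrt(46)

E = 10, F = 18, G = 37, so EG − F² = 46. Taking the positive square root: √(EG − F²) = sqrt(46). At (u, v) = (4, -2): sqrt(46).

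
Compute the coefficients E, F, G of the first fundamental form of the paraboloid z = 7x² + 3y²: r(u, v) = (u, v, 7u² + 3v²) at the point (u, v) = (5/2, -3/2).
E = 1226;  F = -315;  G = 82

Partials: r_u = (1, 0, 14*u), r_v = (0, 1, 6*v). As functions of (u, v):
  E = r_u · r_u = 196*u^2 + 1,
  F = r_u · r_v = 84*u*v,
  G = r_v · r_v = 36*v^2 + 1.
Evaluating at (u, v) = (5/2, -3/2): E = 1226, F = -315, G = 82.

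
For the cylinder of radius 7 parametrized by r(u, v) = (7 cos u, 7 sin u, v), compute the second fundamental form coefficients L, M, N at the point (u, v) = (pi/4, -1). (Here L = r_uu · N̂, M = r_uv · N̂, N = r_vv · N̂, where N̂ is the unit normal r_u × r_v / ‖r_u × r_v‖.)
L = -7;  M = 0;  N = 0

Compute the unit normal N̂(u, v) = (cos(u), sin(u), 0), and the second partials r_uu, r_uv, r_vv. Take dot products:
  L(u, v) = r_uu · N̂ = -7,
  M(u, v) = r_uv · N̂ = 0,
  N(u, v) = r_vv · N̂ = 0.
Evaluating at (u, v) = (pi/4, -1):
  L = -7, M = 0, N = 0.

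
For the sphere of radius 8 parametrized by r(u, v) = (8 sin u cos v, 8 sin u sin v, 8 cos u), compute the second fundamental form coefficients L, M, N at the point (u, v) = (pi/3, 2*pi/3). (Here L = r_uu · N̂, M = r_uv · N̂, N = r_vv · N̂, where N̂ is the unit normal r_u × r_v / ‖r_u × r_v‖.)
L = -8;  M = 0;  N = -6

Compute the unit normal N̂(u, v) = (sin(u)^2*cos(v)/Abs(sin(u)), sin(u)^2*sin(v)/Abs(sin(u)), sin(2*u)/(2*Abs(sin(u)))), and the second partials r_uu, r_uv, r_vv. Take dot products:
  L(u, v) = r_uu · N̂ = -8*sin(u)/Abs(sin(u)),
  M(u, v) = r_uv · N̂ = 0,
  N(u, v) = r_vv · N̂ = -8*sin(u)^3/Abs(sin(u)).
Evaluating at (u, v) = (pi/3, 2*pi/3):
  L = -8, M = 0, N = -6.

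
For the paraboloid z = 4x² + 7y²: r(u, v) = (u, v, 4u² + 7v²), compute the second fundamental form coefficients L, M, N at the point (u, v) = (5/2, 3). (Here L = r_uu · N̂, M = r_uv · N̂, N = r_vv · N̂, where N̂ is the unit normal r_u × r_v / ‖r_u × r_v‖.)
L = 8*sqrt(2165)/2165;  M = 0;  N = 14*sqrt(2165)/2165

Compute the unit normal N̂(u, v) = (-8*u/sqrt(64*u^2 + 196*v^2 + 1), -14*v/sqrt(64*u^2 + 196*v^2 + 1), 1/sqrt(64*u^2 + 196*v^2 + 1)), and the second partials r_uu, r_uv, r_vv. Take dot products:
  L(u, v) = r_uu · N̂ = 8/sqrt(64*u^2 + 196*v^2 + 1),
  M(u, v) = r_uv · N̂ = 0,
  N(u, v) = r_vv · N̂ = 14/sqrt(64*u^2 + 196*v^2 + 1).
Evaluating at (u, v) = (5/2, 3):
  L = 8*sqrt(2165)/2165, M = 0, N = 14*sqrt(2165)/2165.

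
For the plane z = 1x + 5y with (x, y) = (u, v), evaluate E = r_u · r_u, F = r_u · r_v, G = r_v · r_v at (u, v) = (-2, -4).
E = 2;  F = 5;  G = 26

Partials: r_u = (1, 0, 1), r_v = (0, 1, 5). As functions of (u, v):
  E = r_u · r_u = 2,
  F = r_u · r_v = 5,
  G = r_v · r_v = 26.
Evaluating at (u, v) = (-2, -4): E = 2, F = 5, G = 26.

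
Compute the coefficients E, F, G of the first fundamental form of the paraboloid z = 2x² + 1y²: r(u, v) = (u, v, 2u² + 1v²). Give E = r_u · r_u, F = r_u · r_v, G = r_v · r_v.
E = 16*u^2 + 1;  F = 8*u*v;  G = 4*v^2 + 1

Compute partials: r_u = (1, 0, 4*u), r_v = (0, 1, 2*v). Then
  E = r_u · r_u = 16*u^2 + 1,
  F = r_u · r_v = 8*u*v,
  G = r_v · r_v = 4*v^2 + 1.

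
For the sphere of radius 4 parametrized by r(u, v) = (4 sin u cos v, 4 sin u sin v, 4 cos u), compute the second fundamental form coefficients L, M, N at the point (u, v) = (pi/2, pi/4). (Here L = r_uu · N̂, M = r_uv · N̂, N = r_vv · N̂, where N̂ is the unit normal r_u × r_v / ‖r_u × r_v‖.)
L = -4;  M = 0;  N = -4

Compute the unit normal N̂(u, v) = (sin(u)^2*cos(v)/Abs(sin(u)), sin(u)^2*sin(v)/Abs(sin(u)), sin(2*u)/(2*Abs(sin(u)))), and the second partials r_uu, r_uv, r_vv. Take dot products:
  L(u, v) = r_uu · N̂ = -4*sin(u)/Abs(sin(u)),
  M(u, v) = r_uv · N̂ = 0,
  N(u, v) = r_vv · N̂ = -4*sin(u)^3/Abs(sin(u)).
Evaluating at (u, v) = (pi/2, pi/4):
  L = -4, M = 0, N = -4.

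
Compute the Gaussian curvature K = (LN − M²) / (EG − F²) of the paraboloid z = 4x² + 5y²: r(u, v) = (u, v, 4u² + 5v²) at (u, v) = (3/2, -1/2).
K = 4/1445

Coefficients of the first fundamental form: E = 64*u^2 + 1, F = 80*u*v, G = 100*v^2 + 1.
Coefficients of the second fundamental form: L = 8/sqrt(64*u^2 + 100*v^2 + 1), M = 0, N = 10/sqrt(64*u^2 + 100*v^2 + 1).
Assemble K = (LN − M²)/(EG − F²) = 80/(4096*u^4 + 12800*u^2*v^2 + 128*u^2 + 10000*v^4 + 200*v^2 + 1). At (u, v) = (3/2, -1/2): K = 4/1445.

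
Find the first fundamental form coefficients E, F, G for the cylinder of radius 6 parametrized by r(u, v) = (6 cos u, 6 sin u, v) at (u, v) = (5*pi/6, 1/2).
E = 36;  F = 0;  G = 1

Partials: r_u = (-6*sin(u), 6*cos(u), 0), r_v = (0, 0, 1). As functions of (u, v):
  E = r_u · r_u = 36,
  F = r_u · r_v = 0,
  G = r_v · r_v = 1.
Evaluating at (u, v) = (5*pi/6, 1/2): E = 36, F = 0, G = 1.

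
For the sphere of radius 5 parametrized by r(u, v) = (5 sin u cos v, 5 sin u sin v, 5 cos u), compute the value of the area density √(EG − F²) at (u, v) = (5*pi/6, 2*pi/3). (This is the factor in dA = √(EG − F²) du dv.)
√(EG − F²)|_{(5*pi/6, 2*pi/3)} = 25/2

E = 25, F = 0, G = 25*sin(u)^2, so EG − F² = 625*sin(u)^2. Taking the positive square root: √(EG − F²) = 25*Abs(sin(u)). At (u, v) = (5*pi/6, 2*pi/3): 25/2.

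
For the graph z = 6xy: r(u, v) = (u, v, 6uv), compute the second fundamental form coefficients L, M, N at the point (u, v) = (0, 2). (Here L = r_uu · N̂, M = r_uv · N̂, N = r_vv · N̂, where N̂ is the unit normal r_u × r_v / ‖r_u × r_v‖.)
L = 0;  M = 6*sqrt(145)/145;  N = 0

Compute the unit normal N̂(u, v) = (-6*v/sqrt(36*u^2 + 36*v^2 + 1), -6*u/sqrt(36*u^2 + 36*v^2 + 1), 1/sqrt(36*u^2 + 36*v^2 + 1)), and the second partials r_uu, r_uv, r_vv. Take dot products:
  L(u, v) = r_uu · N̂ = 0,
  M(u, v) = r_uv · N̂ = 6/sqrt(36*u^2 + 36*v^2 + 1),
  N(u, v) = r_vv · N̂ = 0.
Evaluating at (u, v) = (0, 2):
  L = 0, M = 6*sqrt(145)/145, N = 0.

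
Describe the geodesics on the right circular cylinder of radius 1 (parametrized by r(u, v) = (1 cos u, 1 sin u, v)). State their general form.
The cylinder is flat (K = 0) and locally isometric to the plane via the development (u, v) ↦ (1 u, v). Geodesics are the pre-images of straight lines: circles (v constant), vertical lines (u constant), and helices (v = c · u + d) for constants c, d.

A right cylinder has E = 1², F = 0, G = 1, so EG − F² = 1², and L = −1, M = N = 0, giving K = (LN − M²)/(EG − F²) = 0 everywhere. A flat surface is locally isometric to the Euclidean plane via the map (u, v) ↦ (1 u, v). Straight lines in the (x̃, ỹ) plane pull back to: (a) horizontal circles (v = const), (b) vertical generators (u = const), and (c) helices (1 u tan θ = v, i.e. v = c · u + d).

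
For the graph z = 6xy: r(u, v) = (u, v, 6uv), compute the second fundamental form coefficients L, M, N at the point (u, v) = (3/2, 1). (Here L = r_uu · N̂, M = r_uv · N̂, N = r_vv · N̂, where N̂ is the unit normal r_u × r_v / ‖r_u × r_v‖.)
L = 0;  M = 3*sqrt(118)/59;  N = 0

Compute the unit normal N̂(u, v) = (-6*v/sqrt(36*u^2 + 36*v^2 + 1), -6*u/sqrt(36*u^2 + 36*v^2 + 1), 1/sqrt(36*u^2 + 36*v^2 + 1)), and the second partials r_uu, r_uv, r_vv. Take dot products:
  L(u, v) = r_uu · N̂ = 0,
  M(u, v) = r_uv · N̂ = 6/sqrt(36*u^2 + 36*v^2 + 1),
  N(u, v) = r_vv · N̂ = 0.
Evaluating at (u, v) = (3/2, 1):
  L = 0, M = 3*sqrt(118)/59, N = 0.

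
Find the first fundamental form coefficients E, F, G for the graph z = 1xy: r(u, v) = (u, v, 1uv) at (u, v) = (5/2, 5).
E = 26;  F = 25/2;  G = 29/4

Partials: r_u = (1, 0, v), r_v = (0, 1, u). As functions of (u, v):
  E = r_u · r_u = v^2 + 1,
  F = r_u · r_v = u*v,
  G = r_v · r_v = u^2 + 1.
Evaluating at (u, v) = (5/2, 5): E = 26, F = 25/2, G = 29/4.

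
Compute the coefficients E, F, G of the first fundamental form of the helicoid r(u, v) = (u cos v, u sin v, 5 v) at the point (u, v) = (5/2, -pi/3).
E = 1;  F = 0;  G = 125/4

Partials: r_u = (cos(v), sin(v), 0), r_v = (-u*sin(v), u*cos(v), 5). As functions of (u, v):
  E = r_u · r_u = 1,
  F = r_u · r_v = 0,
  G = r_v · r_v = u^2 + 25.
Evaluating at (u, v) = (5/2, -pi/3): E = 1, F = 0, G = 125/4.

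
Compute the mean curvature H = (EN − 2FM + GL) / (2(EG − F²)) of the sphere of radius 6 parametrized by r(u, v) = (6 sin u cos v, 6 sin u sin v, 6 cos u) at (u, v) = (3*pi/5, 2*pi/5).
H = -1/6

With E = 36, F = 0, G = 36*sin(u)^2, L = -6*sin(u)/Abs(sin(u)), M = 0, N = -6*sin(u)^3/Abs(sin(u)), assemble
  H = (EN − 2FM + GL) / (2(EG − F²)) = -sin(u)/(6*Abs(sin(u))).
At (u, v) = (3*pi/5, 2*pi/5): H = -1/6.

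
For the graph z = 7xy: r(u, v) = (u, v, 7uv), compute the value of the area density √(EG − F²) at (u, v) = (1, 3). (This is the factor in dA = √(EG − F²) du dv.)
√(EG − F²)|_{(1, 3)} = sqrt(491)

E = 49*v^2 + 1, F = 49*u*v, G = 49*u^2 + 1, so EG − F² = 49*u^2 + 49*v^2 + 1. Taking the positive square root: √(EG − F²) = sqrt(49*u^2 + 49*v^2 + 1). At (u, v) = (1, 3): sqrt(491).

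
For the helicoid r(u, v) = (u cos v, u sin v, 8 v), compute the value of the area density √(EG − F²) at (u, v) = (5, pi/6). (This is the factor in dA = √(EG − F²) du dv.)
√(EG − F²)|_{(5, pi/6)} = sqrt(89)

E = 1, F = 0, G = u^2 + 64, so EG − F² = u^2 + 64. Taking the positive square root: √(EG − F²) = sqrt(u^2 + 64). At (u, v) = (5, pi/6): sqrt(89).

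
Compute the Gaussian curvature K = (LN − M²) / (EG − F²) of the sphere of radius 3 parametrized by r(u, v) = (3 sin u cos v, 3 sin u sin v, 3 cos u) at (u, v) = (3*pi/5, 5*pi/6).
K = 1/9

Coefficients of the first fundamental form: E = 9, F = 0, G = 9*sin(u)^2.
Coefficients of the second fundamental form: L = -3*sin(u)/Abs(sin(u)), M = 0, N = -3*sin(u)^3/Abs(sin(u)).
Assemble K = (LN − M²)/(EG − F²) = 1/9. At (u, v) = (3*pi/5, 5*pi/6): K = 1/9.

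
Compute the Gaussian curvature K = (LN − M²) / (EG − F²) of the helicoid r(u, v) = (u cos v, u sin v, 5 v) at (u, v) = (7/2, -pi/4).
K = -400/22201

Coefficients of the first fundamental form: E = 1, F = 0, G = u^2 + 25.
Coefficients of the second fundamental form: L = 0, M = -5/sqrt(u^2 + 25), N = 0.
Assemble K = (LN − M²)/(EG − F²) = -25/(u^2 + 25)^2. At (u, v) = (7/2, -pi/4): K = -400/22201.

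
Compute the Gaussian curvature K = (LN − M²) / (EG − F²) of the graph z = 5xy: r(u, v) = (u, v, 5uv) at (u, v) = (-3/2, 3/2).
K = -100/51529

Coefficients of the first fundamental form: E = 25*v^2 + 1, F = 25*u*v, G = 25*u^2 + 1.
Coefficients of the second fundamental form: L = 0, M = 5/sqrt(25*u^2 + 25*v^2 + 1), N = 0.
Assemble K = (LN − M²)/(EG − F²) = -25/(625*u^4 + 1250*u^2*v^2 + 50*u^2 + 625*v^4 + 50*v^2 + 1). At (u, v) = (-3/2, 3/2): K = -100/51529.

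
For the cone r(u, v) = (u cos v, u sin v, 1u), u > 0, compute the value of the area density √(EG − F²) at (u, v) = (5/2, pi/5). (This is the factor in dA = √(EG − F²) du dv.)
√(EG − F²)|_{(5/2, pi/5)} = 5*sqrt(2)/2

E = 2, F = 0, G = u^2, so EG − F² = 2*u^2. Taking the positive square root: √(EG − F²) = sqrt(2)*Abs(u). At (u, v) = (5/2, pi/5): 5*sqrt(2)/2.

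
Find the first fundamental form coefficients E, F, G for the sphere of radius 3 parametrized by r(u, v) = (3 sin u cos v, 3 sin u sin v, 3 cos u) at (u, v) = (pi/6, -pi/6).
E = 9;  F = 0;  G = 9/4

Partials: r_u = (3*cos(u)*cos(v), 3*sin(v)*cos(u), -3*sin(u)), r_v = (-3*sin(u)*sin(v), 3*sin(u)*cos(v), 0). As functions of (u, v):
  E = r_u · r_u = 9,
  F = r_u · r_v = 0,
  G = r_v · r_v = 9*sin(u)^2.
Evaluating at (u, v) = (pi/6, -pi/6): E = 9, F = 0, G = 9/4.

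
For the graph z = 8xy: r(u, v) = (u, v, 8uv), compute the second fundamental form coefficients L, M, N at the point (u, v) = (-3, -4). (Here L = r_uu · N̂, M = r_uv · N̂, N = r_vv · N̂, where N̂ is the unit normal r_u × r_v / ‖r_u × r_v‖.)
L = 0;  M = 8*sqrt(1601)/1601;  N = 0

Compute the unit normal N̂(u, v) = (-8*v/sqrt(64*u^2 + 64*v^2 + 1), -8*u/sqrt(64*u^2 + 64*v^2 + 1), 1/sqrt(64*u^2 + 64*v^2 + 1)), and the second partials r_uu, r_uv, r_vv. Take dot products:
  L(u, v) = r_uu · N̂ = 0,
  M(u, v) = r_uv · N̂ = 8/sqrt(64*u^2 + 64*v^2 + 1),
  N(u, v) = r_vv · N̂ = 0.
Evaluating at (u, v) = (-3, -4):
  L = 0, M = 8*sqrt(1601)/1601, N = 0.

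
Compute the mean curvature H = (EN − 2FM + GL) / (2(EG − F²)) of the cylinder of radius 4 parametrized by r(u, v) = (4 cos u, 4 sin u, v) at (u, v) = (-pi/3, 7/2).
H = -1/8

With E = 16, F = 0, G = 1, L = -4, M = 0, N = 0, assemble
  H = (EN − 2FM + GL) / (2(EG − F²)) = -1/8.
At (u, v) = (-pi/3, 7/2): H = -1/8.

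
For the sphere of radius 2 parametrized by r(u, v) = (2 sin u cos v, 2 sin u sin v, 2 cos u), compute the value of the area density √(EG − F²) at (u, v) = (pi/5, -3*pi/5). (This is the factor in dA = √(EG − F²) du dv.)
√(EG − F²)|_{(pi/5, -3*pi/5)} = sqrt(10 - 2*sqrt(5))

E = 4, F = 0, G = 4*sin(u)^2, so EG − F² = 16*sin(u)^2. Taking the positive square root: √(EG − F²) = 4*Abs(sin(u)). At (u, v) = (pi/5, -3*pi/5): sqrt(10 - 2*sqrt(5)).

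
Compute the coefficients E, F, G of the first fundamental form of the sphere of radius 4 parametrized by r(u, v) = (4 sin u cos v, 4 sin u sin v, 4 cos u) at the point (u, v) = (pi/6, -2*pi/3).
E = 16;  F = 0;  G = 4

Partials: r_u = (4*cos(u)*cos(v), 4*sin(v)*cos(u), -4*sin(u)), r_v = (-4*sin(u)*sin(v), 4*sin(u)*cos(v), 0). As functions of (u, v):
  E = r_u · r_u = 16,
  F = r_u · r_v = 0,
  G = r_v · r_v = 16*sin(u)^2.
Evaluating at (u, v) = (pi/6, -2*pi/3): E = 16, F = 0, G = 4.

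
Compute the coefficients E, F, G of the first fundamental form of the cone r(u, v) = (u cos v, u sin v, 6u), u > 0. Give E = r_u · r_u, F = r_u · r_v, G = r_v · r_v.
E = 37;  F = 0;  G = u^2

Compute partials: r_u = (cos(v), sin(v), 6), r_v = (-u*sin(v), u*cos(v), 0). Then
  E = r_u · r_u = 37,
  F = r_u · r_v = 0,
  G = r_v · r_v = u^2.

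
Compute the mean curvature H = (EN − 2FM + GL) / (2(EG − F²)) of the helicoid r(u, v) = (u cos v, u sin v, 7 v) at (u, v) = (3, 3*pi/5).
H = 0

With E = 1, F = 0, G = u^2 + 49, L = 0, M = -7/sqrt(u^2 + 49), N = 0, assemble
  H = (EN − 2FM + GL) / (2(EG − F²)) = 0.
At (u, v) = (3, 3*pi/5): H = 0.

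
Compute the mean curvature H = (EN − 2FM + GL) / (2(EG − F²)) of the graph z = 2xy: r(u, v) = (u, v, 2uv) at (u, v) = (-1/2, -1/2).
H = -2*sqrt(3)/9

With E = 4*v^2 + 1, F = 4*u*v, G = 4*u^2 + 1, L = 0, M = 2/sqrt(4*u^2 + 4*v^2 + 1), N = 0, assemble
  H = (EN − 2FM + GL) / (2(EG − F²)) = -8*u*v/(4*u^2 + 4*v^2 + 1)^(3/2).
At (u, v) = (-1/2, -1/2): H = -2*sqrt(3)/9.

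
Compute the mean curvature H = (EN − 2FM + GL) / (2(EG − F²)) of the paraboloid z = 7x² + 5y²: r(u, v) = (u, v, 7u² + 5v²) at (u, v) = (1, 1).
H = 188*sqrt(33)/3267

With E = 196*u^2 + 1, F = 140*u*v, G = 100*v^2 + 1, L = 14/sqrt(196*u^2 + 100*v^2 + 1), M = 0, N = 10/sqrt(196*u^2 + 100*v^2 + 1), assemble
  H = (EN − 2FM + GL) / (2(EG − F²)) = 4*(245*u^2 + 175*v^2 + 3)/(196*u^2 + 100*v^2 + 1)^(3/2).
At (u, v) = (1, 1): H = 188*sqrt(33)/3267.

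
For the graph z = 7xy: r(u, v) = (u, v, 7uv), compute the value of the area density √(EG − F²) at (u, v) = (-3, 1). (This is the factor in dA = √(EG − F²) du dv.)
√(EG − F²)|_{(-3, 1)} = sqrt(491)

E = 49*v^2 + 1, F = 49*u*v, G = 49*u^2 + 1, so EG − F² = 49*u^2 + 49*v^2 + 1. Taking the positive square root: √(EG − F²) = sqrt(49*u^2 + 49*v^2 + 1). At (u, v) = (-3, 1): sqrt(491).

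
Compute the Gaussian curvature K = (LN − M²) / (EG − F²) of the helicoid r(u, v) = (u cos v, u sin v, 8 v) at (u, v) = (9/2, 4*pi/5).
K = -1024/113569

Coefficients of the first fundamental form: E = 1, F = 0, G = u^2 + 64.
Coefficients of the second fundamental form: L = 0, M = -8/sqrt(u^2 + 64), N = 0.
Assemble K = (LN − M²)/(EG − F²) = -64/(u^2 + 64)^2. At (u, v) = (9/2, 4*pi/5): K = -1024/113569.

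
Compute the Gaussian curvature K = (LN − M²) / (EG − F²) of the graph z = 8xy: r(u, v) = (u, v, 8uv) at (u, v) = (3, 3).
K = -64/1329409

Coefficients of the first fundamental form: E = 64*v^2 + 1, F = 64*u*v, G = 64*u^2 + 1.
Coefficients of the second fundamental form: L = 0, M = 8/sqrt(64*u^2 + 64*v^2 + 1), N = 0.
Assemble K = (LN − M²)/(EG − F²) = -64/(4096*u^4 + 8192*u^2*v^2 + 128*u^2 + 4096*v^4 + 128*v^2 + 1). At (u, v) = (3, 3): K = -64/1329409.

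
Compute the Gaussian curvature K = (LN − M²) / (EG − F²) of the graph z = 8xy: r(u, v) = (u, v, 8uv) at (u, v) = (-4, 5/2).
K = -64/2030625

Coefficients of the first fundamental form: E = 64*v^2 + 1, F = 64*u*v, G = 64*u^2 + 1.
Coefficients of the second fundamental form: L = 0, M = 8/sqrt(64*u^2 + 64*v^2 + 1), N = 0.
Assemble K = (LN − M²)/(EG − F²) = -64/(4096*u^4 + 8192*u^2*v^2 + 128*u^2 + 4096*v^4 + 128*v^2 + 1). At (u, v) = (-4, 5/2): K = -64/2030625.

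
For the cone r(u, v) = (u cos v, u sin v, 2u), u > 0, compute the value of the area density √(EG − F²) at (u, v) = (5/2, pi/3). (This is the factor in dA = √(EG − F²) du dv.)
√(EG − F²)|_{(5/2, pi/3)} = 5*sqrt(5)/2

E = 5, F = 0, G = u^2, so EG − F² = 5*u^2. Taking the positive square root: √(EG − F²) = sqrt(5)*Abs(u). At (u, v) = (5/2, pi/3): 5*sqrt(5)/2.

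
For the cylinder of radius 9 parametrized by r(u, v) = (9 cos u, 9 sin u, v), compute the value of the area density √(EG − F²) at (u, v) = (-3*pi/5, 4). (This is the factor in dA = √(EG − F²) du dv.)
√(EG − F²)|_{(-3*pi/5, 4)} = 9

E = 81, F = 0, G = 1, so EG − F² = 81. Taking the positive square root: √(EG − F²) = 9. At (u, v) = (-3*pi/5, 4): 9.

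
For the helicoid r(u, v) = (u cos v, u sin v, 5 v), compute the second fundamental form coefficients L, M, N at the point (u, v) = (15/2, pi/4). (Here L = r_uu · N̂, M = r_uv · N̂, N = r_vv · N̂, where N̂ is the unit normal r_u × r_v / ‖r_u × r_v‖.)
L = 0;  M = -2*sqrt(13)/13;  N = 0

Compute the unit normal N̂(u, v) = (5*sin(v)/sqrt(u^2 + 25), -5*cos(v)/sqrt(u^2 + 25), u/sqrt(u^2 + 25)), and the second partials r_uu, r_uv, r_vv. Take dot products:
  L(u, v) = r_uu · N̂ = 0,
  M(u, v) = r_uv · N̂ = -5/sqrt(u^2 + 25),
  N(u, v) = r_vv · N̂ = 0.
Evaluating at (u, v) = (15/2, pi/4):
  L = 0, M = -2*sqrt(13)/13, N = 0.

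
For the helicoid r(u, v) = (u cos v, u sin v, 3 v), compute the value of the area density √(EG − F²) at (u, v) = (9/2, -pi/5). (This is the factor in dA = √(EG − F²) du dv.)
√(EG − F²)|_{(9/2, -pi/5)} = 3*sqrt(13)/2

E = 1, F = 0, G = u^2 + 9, so EG − F² = u^2 + 9. Taking the positive square root: √(EG − F²) = sqrt(u^2 + 9). At (u, v) = (9/2, -pi/5): 3*sqrt(13)/2.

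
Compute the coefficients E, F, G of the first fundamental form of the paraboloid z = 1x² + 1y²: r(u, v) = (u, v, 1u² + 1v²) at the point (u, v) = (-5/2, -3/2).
E = 26;  F = 15;  G = 10

Partials: r_u = (1, 0, 2*u), r_v = (0, 1, 2*v). As functions of (u, v):
  E = r_u · r_u = 4*u^2 + 1,
  F = r_u · r_v = 4*u*v,
  G = r_v · r_v = 4*v^2 + 1.
Evaluating at (u, v) = (-5/2, -3/2): E = 26, F = 15, G = 10.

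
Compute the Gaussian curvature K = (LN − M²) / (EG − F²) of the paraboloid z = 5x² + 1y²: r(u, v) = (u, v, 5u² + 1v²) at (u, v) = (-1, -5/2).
K = 5/3969

Coefficients of the first fundamental form: E = 100*u^2 + 1, F = 20*u*v, G = 4*v^2 + 1.
Coefficients of the second fundamental form: L = 10/sqrt(100*u^2 + 4*v^2 + 1), M = 0, N = 2/sqrt(100*u^2 + 4*v^2 + 1).
Assemble K = (LN − M²)/(EG − F²) = 20/(10000*u^4 + 800*u^2*v^2 + 200*u^2 + 16*v^4 + 8*v^2 + 1). At (u, v) = (-1, -5/2): K = 5/3969.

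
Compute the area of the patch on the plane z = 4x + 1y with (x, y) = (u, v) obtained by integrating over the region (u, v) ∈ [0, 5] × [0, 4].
Area = 60*sqrt(2)

Area = ∫∫ √(EG − F²) du dv with √(EG − F²) = 3*sqrt(2). Integrating over [0, 5] × [0, 4] gives 60*sqrt(2).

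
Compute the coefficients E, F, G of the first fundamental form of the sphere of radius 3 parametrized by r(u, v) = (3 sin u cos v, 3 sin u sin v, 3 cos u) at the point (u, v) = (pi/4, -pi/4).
E = 9;  F = 0;  G = 9/2

Partials: r_u = (3*cos(u)*cos(v), 3*sin(v)*cos(u), -3*sin(u)), r_v = (-3*sin(u)*sin(v), 3*sin(u)*cos(v), 0). As functions of (u, v):
  E = r_u · r_u = 9,
  F = r_u · r_v = 0,
  G = r_v · r_v = 9*sin(u)^2.
Evaluating at (u, v) = (pi/4, -pi/4): E = 9, F = 0, G = 9/2.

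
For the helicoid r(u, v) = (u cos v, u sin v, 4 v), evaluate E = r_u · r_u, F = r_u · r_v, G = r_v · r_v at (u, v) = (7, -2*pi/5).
E = 1;  F = 0;  G = 65

Partials: r_u = (cos(v), sin(v), 0), r_v = (-u*sin(v), u*cos(v), 4). As functions of (u, v):
  E = r_u · r_u = 1,
  F = r_u · r_v = 0,
  G = r_v · r_v = u^2 + 16.
Evaluating at (u, v) = (7, -2*pi/5): E = 1, F = 0, G = 65.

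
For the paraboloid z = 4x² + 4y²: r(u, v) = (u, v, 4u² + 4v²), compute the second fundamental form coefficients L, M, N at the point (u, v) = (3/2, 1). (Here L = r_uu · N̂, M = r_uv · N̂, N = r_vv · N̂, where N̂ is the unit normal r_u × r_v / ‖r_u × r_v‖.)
L = 8*sqrt(209)/209;  M = 0;  N = 8*sqrt(209)/209

Compute the unit normal N̂(u, v) = (-8*u/sqrt(64*u^2 + 64*v^2 + 1), -8*v/sqrt(64*u^2 + 64*v^2 + 1), 1/sqrt(64*u^2 + 64*v^2 + 1)), and the second partials r_uu, r_uv, r_vv. Take dot products:
  L(u, v) = r_uu · N̂ = 8/sqrt(64*u^2 + 64*v^2 + 1),
  M(u, v) = r_uv · N̂ = 0,
  N(u, v) = r_vv · N̂ = 8/sqrt(64*u^2 + 64*v^2 + 1).
Evaluating at (u, v) = (3/2, 1):
  L = 8*sqrt(209)/209, M = 0, N = 8*sqrt(209)/209.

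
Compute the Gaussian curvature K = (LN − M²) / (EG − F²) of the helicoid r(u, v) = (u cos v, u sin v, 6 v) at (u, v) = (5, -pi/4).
K = -36/3721

Coefficients of the first fundamental form: E = 1, F = 0, G = u^2 + 36.
Coefficients of the second fundamental form: L = 0, M = -6/sqrt(u^2 + 36), N = 0.
Assemble K = (LN − M²)/(EG − F²) = -36/(u^2 + 36)^2. At (u, v) = (5, -pi/4): K = -36/3721.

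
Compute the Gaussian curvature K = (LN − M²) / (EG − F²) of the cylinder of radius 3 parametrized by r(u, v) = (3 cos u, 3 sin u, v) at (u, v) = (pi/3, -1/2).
K = 0

Coefficients of the first fundamental form: E = 9, F = 0, G = 1.
Coefficients of the second fundamental form: L = -3, M = 0, N = 0.
Assemble K = (LN − M²)/(EG − F²) = 0. At (u, v) = (pi/3, -1/2): K = 0.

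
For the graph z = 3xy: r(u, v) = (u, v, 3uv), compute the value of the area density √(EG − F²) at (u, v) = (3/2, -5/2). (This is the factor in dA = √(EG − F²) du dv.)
√(EG − F²)|_{(3/2, -5/2)} = sqrt(310)/2

E = 9*v^2 + 1, F = 9*u*v, G = 9*u^2 + 1, so EG − F² = 9*u^2 + 9*v^2 + 1. Taking the positive square root: √(EG − F²) = sqrt(9*u^2 + 9*v^2 + 1). At (u, v) = (3/2, -5/2): sqrt(310)/2.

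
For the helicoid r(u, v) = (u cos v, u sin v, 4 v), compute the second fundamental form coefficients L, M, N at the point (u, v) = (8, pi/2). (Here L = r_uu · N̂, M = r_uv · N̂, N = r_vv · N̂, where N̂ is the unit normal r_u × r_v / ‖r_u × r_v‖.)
L = 0;  M = -sqrt(5)/5;  N = 0

Compute the unit normal N̂(u, v) = (4*sin(v)/sqrt(u^2 + 16), -4*cos(v)/sqrt(u^2 + 16), u/sqrt(u^2 + 16)), and the second partials r_uu, r_uv, r_vv. Take dot products:
  L(u, v) = r_uu · N̂ = 0,
  M(u, v) = r_uv · N̂ = -4/sqrt(u^2 + 16),
  N(u, v) = r_vv · N̂ = 0.
Evaluating at (u, v) = (8, pi/2):
  L = 0, M = -sqrt(5)/5, N = 0.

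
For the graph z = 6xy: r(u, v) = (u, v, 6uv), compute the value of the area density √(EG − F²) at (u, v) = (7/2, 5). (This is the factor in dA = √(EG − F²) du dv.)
√(EG − F²)|_{(7/2, 5)} = sqrt(1342)

E = 36*v^2 + 1, F = 36*u*v, G = 36*u^2 + 1, so EG − F² = 36*u^2 + 36*v^2 + 1. Taking the positive square root: √(EG − F²) = sqrt(36*u^2 + 36*v^2 + 1). At (u, v) = (7/2, 5): sqrt(1342).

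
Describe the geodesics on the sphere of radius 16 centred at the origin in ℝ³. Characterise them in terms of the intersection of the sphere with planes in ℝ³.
Geodesics on the sphere of radius 16 are great circles — circles of radius 16 obtained as the intersection of the sphere with planes through the origin (the centre of the sphere).

A curve α(t) of nonzero constant speed on the sphere of radius 16 is a geodesic iff its acceleration α̈ is everywhere normal to the surface, i.e. parallel to the radial vector α(t). Then d/dt(α × α̇) = α̇ × α̇ + α × α̈ = 0, so α × α̇ is a constant vector n ≠ 0 and α(t) · n = 0 for all t: α lies in the plane through the origin with normal n. The intersection of that plane with the sphere is a circle of radius 16 (a great circle). Conversely, a great circle traversed at constant speed has centripetal acceleration pointing at the origin, hence normal to the sphere, so every great circle is a geodesic.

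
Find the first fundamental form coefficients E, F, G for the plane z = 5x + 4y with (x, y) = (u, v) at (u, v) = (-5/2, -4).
E = 26;  F = 20;  G = 17

Partials: r_u = (1, 0, 5), r_v = (0, 1, 4). As functions of (u, v):
  E = r_u · r_u = 26,
  F = r_u · r_v = 20,
  G = r_v · r_v = 17.
Evaluating at (u, v) = (-5/2, -4): E = 26, F = 20, G = 17.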